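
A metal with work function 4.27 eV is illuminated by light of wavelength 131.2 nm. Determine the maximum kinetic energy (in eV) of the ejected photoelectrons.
5.1800 eV

Using Einstein's photoelectric equation: KE_max = hf - φ = hc/λ - φ

First, calculate the photon energy:
E_photon = hc/λ = (6.626×10⁻³⁴ J·s)(3×10⁸ m/s) / (131.2×10⁻⁹ m)
E_photon = 9.4500 eV

Then, the maximum kinetic energy:
KE_max = E_photon - φ = 9.4500 eV - 4.27 eV = 5.1800 eV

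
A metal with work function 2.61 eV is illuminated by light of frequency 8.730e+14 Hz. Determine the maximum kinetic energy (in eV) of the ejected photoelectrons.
1.0004 eV

Using Einstein's photoelectric equation: KE_max = hf - φ

First, calculate the photon energy:
E_photon = hf = (6.626×10⁻³⁴ J·s)(8.730e+14 Hz)
E_photon = 3.6104 eV

Then, the maximum kinetic energy:
KE_max = E_photon - φ = 3.6104 eV - 2.61 eV = 1.0004 eV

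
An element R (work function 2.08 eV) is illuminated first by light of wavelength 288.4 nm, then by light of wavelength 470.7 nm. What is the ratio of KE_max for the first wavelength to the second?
4.0052

Using Einstein's equation: KE_max = hc/λ - φ

For λ₁ = 288.4 nm:
E₁ = hc/λ₁ = 4.2990 eV
KE₁ = E₁ - φ = 4.2990 - 2.08 = 2.2190 eV

For λ₂ = 470.7 nm:
E₂ = hc/λ₂ = 2.6340 eV
KE₂ = E₂ - φ = 2.6340 - 2.08 = 0.5540 eV

Ratio: KE₁/KE₂ = 2.2190/0.5540 = 4.0052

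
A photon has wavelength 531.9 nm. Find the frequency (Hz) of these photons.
5.6363e+14 Hz

Using the wave equation: c = fλ

Solving for frequency:
f = c/λ = (3×10⁸ m/s) / (531.9×10⁻⁹ m)
f = 5.6363e+14 Hz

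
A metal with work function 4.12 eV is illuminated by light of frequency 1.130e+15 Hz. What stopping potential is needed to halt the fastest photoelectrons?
0.5533 V

The stopping potential V_s satisfies: eV_s = KE_max

First, find KE_max using Einstein's equation:
E_photon = hf = (6.626×10⁻³⁴ J·s)(1.130e+15 Hz) = 4.6733 eV
KE_max = E_photon - φ = 4.6733 - 4.12 = 0.5533 eV

Since eV_s = KE_max:
V_s = KE_max/e = 0.5533 V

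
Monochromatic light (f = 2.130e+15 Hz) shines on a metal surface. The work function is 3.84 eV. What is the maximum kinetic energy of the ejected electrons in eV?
4.9690 eV

Using Einstein's photoelectric equation: KE_max = hf - φ

First, calculate the photon energy:
E_photon = hf = (6.626×10⁻³⁴ J·s)(2.130e+15 Hz)
E_photon = 8.8090 eV

Then, the maximum kinetic energy:
KE_max = E_photon - φ = 8.8090 eV - 3.84 eV = 4.9690 eV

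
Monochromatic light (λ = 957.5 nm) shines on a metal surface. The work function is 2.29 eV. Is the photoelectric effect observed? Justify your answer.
No

For photoemission, the photon energy must exceed the work function.

Photon energy: E = hc/λ = 1.2949 eV
Work function: φ = 2.29 eV

Since E_photon (1.2949 eV) < φ (2.29 eV), photoemission will NOT occur.
The threshold wavelength is λ₀ = hc/φ = 541.4 nm.
Since 957.5 nm > 541.4 nm, the photons lack sufficient energy.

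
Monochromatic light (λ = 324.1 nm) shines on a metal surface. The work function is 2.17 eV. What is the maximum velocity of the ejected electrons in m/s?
7.6311e+05 m/s

First, find the maximum kinetic energy:
E_photon = hc/λ = 3.8255 eV
KE_max = E_photon - φ = 3.8255 - 2.17 = 1.6555 eV

Convert to Joules: KE_max = 1.6555 × 1.602×10⁻¹⁹ J = 2.6524e-19 J

Then use KE = ½mv² to find velocity:
v = √(2·KE/m) = √(2 × 2.6524e-19 J / 9.109e-31 kg)
v = 7.6311e+05 m/s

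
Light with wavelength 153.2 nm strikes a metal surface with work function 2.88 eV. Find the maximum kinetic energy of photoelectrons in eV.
5.2130 eV

Using Einstein's photoelectric equation: KE_max = hf - φ = hc/λ - φ

First, calculate the photon energy:
E_photon = hc/λ = (6.626×10⁻³⁴ J·s)(3×10⁸ m/s) / (153.2×10⁻⁹ m)
E_photon = 8.0930 eV

Then, the maximum kinetic energy:
KE_max = E_photon - φ = 8.0930 eV - 2.88 eV = 5.2130 eV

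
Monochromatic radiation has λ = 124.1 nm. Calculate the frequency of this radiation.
2.4157e+15 Hz

Using the wave equation: c = fλ

Solving for frequency:
f = c/λ = (3×10⁸ m/s) / (124.1×10⁻⁹ m)
f = 2.4157e+15 Hz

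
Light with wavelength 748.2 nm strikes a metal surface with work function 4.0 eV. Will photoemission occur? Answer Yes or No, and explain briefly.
No

For photoemission, the photon energy must exceed the work function.

Photon energy: E = hc/λ = 1.6571 eV
Work function: φ = 4.0 eV

Since E_photon (1.6571 eV) < φ (4.0 eV), photoemission will NOT occur.
The threshold wavelength is λ₀ = hc/φ = 310.0 nm.
Since 748.2 nm > 310.0 nm, the photons lack sufficient energy.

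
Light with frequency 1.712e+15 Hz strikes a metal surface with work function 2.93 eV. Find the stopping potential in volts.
4.1503 V

The stopping potential V_s satisfies: eV_s = KE_max

First, find KE_max using Einstein's equation:
E_photon = hf = (6.626×10⁻³⁴ J·s)(1.712e+15 Hz) = 7.0803 eV
KE_max = E_photon - φ = 7.0803 - 2.93 = 4.1503 eV

Since eV_s = KE_max:
V_s = KE_max/e = 4.1503 V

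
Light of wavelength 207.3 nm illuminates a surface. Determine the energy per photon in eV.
5.9809 eV

Using E = hf = hc/λ:

E = hc/λ = (6.626×10⁻³⁴ J·s)(3×10⁸ m/s) / (207.3×10⁻⁹ m)
E = 5.9809 eV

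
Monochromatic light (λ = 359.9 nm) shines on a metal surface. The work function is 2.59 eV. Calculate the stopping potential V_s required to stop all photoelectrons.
0.8550 V

The stopping potential V_s satisfies: eV_s = KE_max

First, find KE_max using Einstein's equation:
E_photon = hc/λ = 3.4450 eV
KE_max = E_photon - φ = 3.4450 - 2.59 = 0.8550 eV

Since eV_s = KE_max:
V_s = KE_max/e = 0.8550 V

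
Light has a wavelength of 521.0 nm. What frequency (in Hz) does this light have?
5.7542e+14 Hz

Using the wave equation: c = fλ

Solving for frequency:
f = c/λ = (3×10⁸ m/s) / (521.0×10⁻⁹ m)
f = 5.7542e+14 Hz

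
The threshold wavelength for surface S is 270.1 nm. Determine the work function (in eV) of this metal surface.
4.59 eV

At the threshold wavelength, photon energy equals work function:
φ = hc/λ₀

Calculating:
φ = (6.626×10⁻³⁴ J·s)(3×10⁸ m/s) / (270.1×10⁻⁹ m)
φ = 4.59 eV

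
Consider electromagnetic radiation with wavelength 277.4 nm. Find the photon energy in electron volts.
4.4695 eV

Using E = hf = hc/λ:

E = hc/λ = (6.626×10⁻³⁴ J·s)(3×10⁸ m/s) / (277.4×10⁻⁹ m)
E = 4.4695 eV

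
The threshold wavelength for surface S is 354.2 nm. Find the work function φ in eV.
3.50 eV

At the threshold wavelength, photon energy equals work function:
φ = hc/λ₀

Calculating:
φ = (6.626×10⁻³⁴ J·s)(3×10⁸ m/s) / (354.2×10⁻⁹ m)
φ = 3.50 eV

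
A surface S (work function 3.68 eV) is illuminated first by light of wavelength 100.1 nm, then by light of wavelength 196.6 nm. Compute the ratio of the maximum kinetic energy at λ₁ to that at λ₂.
3.3148

Using Einstein's equation: KE_max = hc/λ - φ

For λ₁ = 100.1 nm:
E₁ = hc/λ₁ = 12.3860 eV
KE₁ = E₁ - φ = 12.3860 - 3.68 = 8.7060 eV

For λ₂ = 196.6 nm:
E₂ = hc/λ₂ = 6.3064 eV
KE₂ = E₂ - φ = 6.3064 - 3.68 = 2.6264 eV

Ratio: KE₁/KE₂ = 8.7060/2.6264 = 3.3148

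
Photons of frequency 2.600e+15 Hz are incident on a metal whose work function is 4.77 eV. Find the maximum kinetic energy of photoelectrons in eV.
5.9827 eV

Using Einstein's photoelectric equation: KE_max = hf - φ

First, calculate the photon energy:
E_photon = hf = (6.626×10⁻³⁴ J·s)(2.600e+15 Hz)
E_photon = 10.7527 eV

Then, the maximum kinetic energy:
KE_max = E_photon - φ = 10.7527 eV - 4.77 eV = 5.9827 eV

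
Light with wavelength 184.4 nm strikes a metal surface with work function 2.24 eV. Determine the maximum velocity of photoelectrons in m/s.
1.2559e+06 m/s

First, find the maximum kinetic energy:
E_photon = hc/λ = 6.7237 eV
KE_max = E_photon - φ = 6.7237 - 2.24 = 4.4837 eV

Convert to Joules: KE_max = 4.4837 × 1.602×10⁻¹⁹ J = 7.1836e-19 J

Then use KE = ½mv² to find velocity:
v = √(2·KE/m) = √(2 × 7.1836e-19 J / 9.109e-31 kg)
v = 1.2559e+06 m/s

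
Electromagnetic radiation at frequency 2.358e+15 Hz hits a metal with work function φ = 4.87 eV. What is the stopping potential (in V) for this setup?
4.8819 V

The stopping potential V_s satisfies: eV_s = KE_max

First, find KE_max using Einstein's equation:
E_photon = hf = (6.626×10⁻³⁴ J·s)(2.358e+15 Hz) = 9.7519 eV
KE_max = E_photon - φ = 9.7519 - 4.87 = 4.8819 eV

Since eV_s = KE_max:
V_s = KE_max/e = 4.8819 V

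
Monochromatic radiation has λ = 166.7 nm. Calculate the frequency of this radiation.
1.7984e+15 Hz

Using the wave equation: c = fλ

Solving for frequency:
f = c/λ = (3×10⁸ m/s) / (166.7×10⁻⁹ m)
f = 1.7984e+15 Hz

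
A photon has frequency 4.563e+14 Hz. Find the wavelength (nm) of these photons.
657.01 nm

Using the wave equation: c = fλ

Solving for wavelength:
λ = c/f = (3×10⁸ m/s) / (4.563e+14 Hz)
λ = 657.01 nm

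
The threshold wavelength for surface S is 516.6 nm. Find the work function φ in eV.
2.40 eV

At the threshold wavelength, photon energy equals work function:
φ = hc/λ₀

Calculating:
φ = (6.626×10⁻³⁴ J·s)(3×10⁸ m/s) / (516.6×10⁻⁹ m)
φ = 2.40 eV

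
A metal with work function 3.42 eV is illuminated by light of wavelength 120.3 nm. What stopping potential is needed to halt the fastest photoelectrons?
6.8863 V

The stopping potential V_s satisfies: eV_s = KE_max

First, find KE_max using Einstein's equation:
E_photon = hc/λ = 10.3063 eV
KE_max = E_photon - φ = 10.3063 - 3.42 = 6.8863 eV

Since eV_s = KE_max:
V_s = KE_max/e = 6.8863 V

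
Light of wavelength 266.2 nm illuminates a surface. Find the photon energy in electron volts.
4.6576 eV

Using E = hf = hc/λ:

E = hc/λ = (6.626×10⁻³⁴ J·s)(3×10⁸ m/s) / (266.2×10⁻⁹ m)
E = 4.6576 eV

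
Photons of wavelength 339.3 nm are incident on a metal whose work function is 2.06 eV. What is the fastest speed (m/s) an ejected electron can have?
7.4883e+05 m/s

First, find the maximum kinetic energy:
E_photon = hc/λ = 3.6541 eV
KE_max = E_photon - φ = 3.6541 - 2.06 = 1.5941 eV

Convert to Joules: KE_max = 1.5941 × 1.602×10⁻¹⁹ J = 2.5541e-19 J

Then use KE = ½mv² to find velocity:
v = √(2·KE/m) = √(2 × 2.5541e-19 J / 9.109e-31 kg)
v = 7.4883e+05 m/s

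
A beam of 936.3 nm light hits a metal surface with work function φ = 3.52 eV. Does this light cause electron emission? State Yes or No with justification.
No

For photoemission, the photon energy must exceed the work function.

Photon energy: E = hc/λ = 1.3242 eV
Work function: φ = 3.52 eV

Since E_photon (1.3242 eV) < φ (3.52 eV), photoemission will NOT occur.
The threshold wavelength is λ₀ = hc/φ = 352.2 nm.
Since 936.3 nm > 352.2 nm, the photons lack sufficient energy.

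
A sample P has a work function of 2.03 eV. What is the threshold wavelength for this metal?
610.76 nm

The threshold wavelength is when the photon energy equals the work function:
hc/λ₀ = φ

Solving for λ₀:
λ₀ = hc/φ = (6.626×10⁻³⁴ J·s)(3×10⁸ m/s) / (2.03 eV × 1.602×10⁻¹⁹ J/eV)
λ₀ = 610.76 nm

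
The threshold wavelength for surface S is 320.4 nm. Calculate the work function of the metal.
3.87 eV

At the threshold wavelength, photon energy equals work function:
φ = hc/λ₀

Calculating:
φ = (6.626×10⁻³⁴ J·s)(3×10⁸ m/s) / (320.4×10⁻⁹ m)
φ = 3.87 eV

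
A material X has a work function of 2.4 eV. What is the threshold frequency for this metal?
5.8032e+14 Hz

The threshold frequency is when the photon energy equals the work function:
hf₀ = φ

Solving for f₀:
f₀ = φ/h = (2.4 eV × 1.602×10⁻¹⁹ J/eV) / (6.626×10⁻³⁴ J·s)
f₀ = 5.8032e+14 Hz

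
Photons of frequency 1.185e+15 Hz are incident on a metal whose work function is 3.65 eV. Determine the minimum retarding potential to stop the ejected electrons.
1.2508 V

The stopping potential V_s satisfies: eV_s = KE_max

First, find KE_max using Einstein's equation:
E_photon = hf = (6.626×10⁻³⁴ J·s)(1.185e+15 Hz) = 4.9008 eV
KE_max = E_photon - φ = 4.9008 - 3.65 = 1.2508 eV

Since eV_s = KE_max:
V_s = KE_max/e = 1.2508 V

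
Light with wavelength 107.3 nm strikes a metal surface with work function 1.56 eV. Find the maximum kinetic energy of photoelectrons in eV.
9.9949 eV

Using Einstein's photoelectric equation: KE_max = hf - φ = hc/λ - φ

First, calculate the photon energy:
E_photon = hc/λ = (6.626×10⁻³⁴ J·s)(3×10⁸ m/s) / (107.3×10⁻⁹ m)
E_photon = 11.5549 eV

Then, the maximum kinetic energy:
KE_max = E_photon - φ = 11.5549 eV - 1.56 eV = 9.9949 eV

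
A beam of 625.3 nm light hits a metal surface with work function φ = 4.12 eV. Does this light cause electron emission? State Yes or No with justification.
No

For photoemission, the photon energy must exceed the work function.

Photon energy: E = hc/λ = 1.9828 eV
Work function: φ = 4.12 eV

Since E_photon (1.9828 eV) < φ (4.12 eV), photoemission will NOT occur.
The threshold wavelength is λ₀ = hc/φ = 300.9 nm.
Since 625.3 nm > 300.9 nm, the photons lack sufficient energy.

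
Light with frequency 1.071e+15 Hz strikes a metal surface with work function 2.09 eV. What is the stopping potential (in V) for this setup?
2.3393 V

The stopping potential V_s satisfies: eV_s = KE_max

First, find KE_max using Einstein's equation:
E_photon = hf = (6.626×10⁻³⁴ J·s)(1.071e+15 Hz) = 4.4293 eV
KE_max = E_photon - φ = 4.4293 - 2.09 = 2.3393 eV

Since eV_s = KE_max:
V_s = KE_max/e = 2.3393 V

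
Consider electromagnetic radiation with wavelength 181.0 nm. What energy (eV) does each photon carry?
6.8500 eV

Using E = hf = hc/λ:

E = hc/λ = (6.626×10⁻³⁴ J·s)(3×10⁸ m/s) / (181.0×10⁻⁹ m)
E = 6.8500 eV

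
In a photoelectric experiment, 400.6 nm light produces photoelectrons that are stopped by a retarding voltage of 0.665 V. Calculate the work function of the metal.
2.43 eV

The stopping potential gives the maximum kinetic energy: KE_max = eV_s = 0.665 eV

From Einstein's photoelectric equation: KE_max = hc/λ - φ
Rearranging: φ = hc/λ - KE_max

Calculate photon energy:
E_photon = hc/λ = (6.626×10⁻³⁴ J·s)(3×10⁸ m/s) / (400.6×10⁻⁹ m) = 3.0950 eV

Therefore:
φ = 3.0950 - 0.665 = 2.43 eV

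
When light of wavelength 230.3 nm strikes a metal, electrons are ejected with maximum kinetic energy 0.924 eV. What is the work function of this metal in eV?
4.46 eV

From Einstein's photoelectric equation: KE_max = hf - φ = hc/λ - φ

Rearranging for φ:
φ = hc/λ - KE_max

Calculate photon energy:
E_photon = hc/λ = 5.3836 eV

Therefore:
φ = 5.3836 - 0.924 = 4.46 eV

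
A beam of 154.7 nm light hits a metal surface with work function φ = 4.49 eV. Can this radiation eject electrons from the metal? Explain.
Yes

For photoemission, the photon energy must exceed the work function.

Photon energy: E = hc/λ = 8.0145 eV
Work function: φ = 4.49 eV

Since E_photon (8.0145 eV) > φ (4.49 eV), photoemission WILL occur.
The threshold wavelength is λ₀ = hc/φ = 276.1 nm.
Since 154.7 nm < 276.1 nm, the light has sufficient energy.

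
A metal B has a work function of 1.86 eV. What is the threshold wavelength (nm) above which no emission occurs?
666.58 nm

The threshold wavelength is when the photon energy equals the work function:
hc/λ₀ = φ

Solving for λ₀:
λ₀ = hc/φ = (6.626×10⁻³⁴ J·s)(3×10⁸ m/s) / (1.86 eV × 1.602×10⁻¹⁹ J/eV)
λ₀ = 666.58 nm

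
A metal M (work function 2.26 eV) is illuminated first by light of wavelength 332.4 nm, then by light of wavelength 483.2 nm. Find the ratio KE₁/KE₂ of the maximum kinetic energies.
4.8054

Using Einstein's equation: KE_max = hc/λ - φ

For λ₁ = 332.4 nm:
E₁ = hc/λ₁ = 3.7300 eV
KE₁ = E₁ - φ = 3.7300 - 2.26 = 1.4700 eV

For λ₂ = 483.2 nm:
E₂ = hc/λ₂ = 2.5659 eV
KE₂ = E₂ - φ = 2.5659 - 2.26 = 0.3059 eV

Ratio: KE₁/KE₂ = 1.4700/0.3059 = 4.8054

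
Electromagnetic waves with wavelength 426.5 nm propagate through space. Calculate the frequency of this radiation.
7.0291e+14 Hz

Using the wave equation: c = fλ

Solving for frequency:
f = c/λ = (3×10⁸ m/s) / (426.5×10⁻⁹ m)
f = 7.0291e+14 Hz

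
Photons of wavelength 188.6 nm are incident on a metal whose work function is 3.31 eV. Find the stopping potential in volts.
3.2639 V

The stopping potential V_s satisfies: eV_s = KE_max

First, find KE_max using Einstein's equation:
E_photon = hc/λ = 6.5739 eV
KE_max = E_photon - φ = 6.5739 - 3.31 = 3.2639 eV

Since eV_s = KE_max:
V_s = KE_max/e = 3.2639 V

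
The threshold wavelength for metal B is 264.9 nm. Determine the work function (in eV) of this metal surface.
4.68 eV

At the threshold wavelength, photon energy equals work function:
φ = hc/λ₀

Calculating:
φ = (6.626×10⁻³⁴ J·s)(3×10⁸ m/s) / (264.9×10⁻⁹ m)
φ = 4.68 eV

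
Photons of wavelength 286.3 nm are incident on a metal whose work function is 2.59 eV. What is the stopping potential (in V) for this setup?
1.7406 V

The stopping potential V_s satisfies: eV_s = KE_max

First, find KE_max using Einstein's equation:
E_photon = hc/λ = 4.3306 eV
KE_max = E_photon - φ = 4.3306 - 2.59 = 1.7406 eV

Since eV_s = KE_max:
V_s = KE_max/e = 1.7406 V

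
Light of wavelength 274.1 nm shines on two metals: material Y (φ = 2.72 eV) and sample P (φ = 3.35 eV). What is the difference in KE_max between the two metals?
0.6300 eV

Using KE_max = hc/λ - φ for each metal:

Photon energy: E = hc/λ = 4.5233 eV

For material Y (φ₁ = 2.72 eV):
KE₁ = E - φ₁ = 4.5233 - 2.72 = 1.8033 eV

For sample P (φ₂ = 3.35 eV):
KE₂ = E - φ₂ = 4.5233 - 3.35 = 1.1733 eV

Difference:
ΔKE = KE₁ - KE₂ = 1.8033 - 1.1733 = 0.6300 eV

Note: The difference equals the difference in work functions: 3.35 - 2.72 = 0.63 eV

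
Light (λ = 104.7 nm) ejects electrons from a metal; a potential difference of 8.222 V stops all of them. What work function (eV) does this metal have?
3.62 eV

The stopping potential gives the maximum kinetic energy: KE_max = eV_s = 8.222 eV

From Einstein's photoelectric equation: KE_max = hc/λ - φ
Rearranging: φ = hc/λ - KE_max

Calculate photon energy:
E_photon = hc/λ = (6.626×10⁻³⁴ J·s)(3×10⁸ m/s) / (104.7×10⁻⁹ m) = 11.8419 eV

Therefore:
φ = 11.8419 - 8.222 = 3.62 eV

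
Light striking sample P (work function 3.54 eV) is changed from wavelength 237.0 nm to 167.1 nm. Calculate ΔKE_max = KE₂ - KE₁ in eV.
2.1884 eV

Using Einstein's equation: KE_max = hc/λ - φ

For λ₁ = 237.0 nm:
KE₁ = hc/λ₁ - φ = 5.2314 - 3.54 = 1.6914 eV

For λ₂ = 167.1 nm:
KE₂ = hc/λ₂ - φ = 7.4198 - 3.54 = 3.8798 eV

Change in KE:
ΔKE = KE₂ - KE₁ = 3.8798 - 1.6914 = 2.1884 eV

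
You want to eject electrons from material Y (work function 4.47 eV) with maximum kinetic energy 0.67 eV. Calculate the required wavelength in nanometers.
241.21 nm

From Einstein's equation: KE_max = hc/λ - φ

Rearranging for λ:
hc/λ = KE_max + φ
λ = hc/(KE_max + φ)

Required photon energy:
E_photon = KE_max + φ = 0.67 + 4.47 = 5.14 eV

Required wavelength:
λ = hc/E_photon = (6.626×10⁻³⁴)(3×10⁸) / (5.14 × 1.602×10⁻¹⁹)
λ = 241.21 nm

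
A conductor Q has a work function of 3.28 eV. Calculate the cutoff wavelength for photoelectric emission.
378.00 nm

The threshold wavelength is when the photon energy equals the work function:
hc/λ₀ = φ

Solving for λ₀:
λ₀ = hc/φ = (6.626×10⁻³⁴ J·s)(3×10⁸ m/s) / (3.28 eV × 1.602×10⁻¹⁹ J/eV)
λ₀ = 378.00 nm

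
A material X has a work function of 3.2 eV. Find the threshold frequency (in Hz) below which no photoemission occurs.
7.7376e+14 Hz

The threshold frequency is when the photon energy equals the work function:
hf₀ = φ

Solving for f₀:
f₀ = φ/h = (3.2 eV × 1.602×10⁻¹⁹ J/eV) / (6.626×10⁻³⁴ J·s)
f₀ = 7.7376e+14 Hz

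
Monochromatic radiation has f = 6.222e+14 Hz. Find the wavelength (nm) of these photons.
481.83 nm

Using the wave equation: c = fλ

Solving for wavelength:
λ = c/f = (3×10⁸ m/s) / (6.222e+14 Hz)
λ = 481.83 nm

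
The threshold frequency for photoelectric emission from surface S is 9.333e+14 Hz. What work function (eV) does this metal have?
3.86 eV

At the threshold frequency, photon energy equals work function:
φ = hf₀

Calculating:
φ = (6.626×10⁻³⁴ J·s)(9.333e+14 Hz)
φ = 3.86 eV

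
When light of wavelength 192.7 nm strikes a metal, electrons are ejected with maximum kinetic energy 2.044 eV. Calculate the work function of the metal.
4.39 eV

From Einstein's photoelectric equation: KE_max = hf - φ = hc/λ - φ

Rearranging for φ:
φ = hc/λ - KE_max

Calculate photon energy:
E_photon = hc/λ = 6.4341 eV

Therefore:
φ = 6.4341 - 2.044 = 4.39 eV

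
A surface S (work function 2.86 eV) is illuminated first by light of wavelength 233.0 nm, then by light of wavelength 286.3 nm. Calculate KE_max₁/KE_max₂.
1.6736

Using Einstein's equation: KE_max = hc/λ - φ

For λ₁ = 233.0 nm:
E₁ = hc/λ₁ = 5.3212 eV
KE₁ = E₁ - φ = 5.3212 - 2.86 = 2.4612 eV

For λ₂ = 286.3 nm:
E₂ = hc/λ₂ = 4.3306 eV
KE₂ = E₂ - φ = 4.3306 - 2.86 = 1.4706 eV

Ratio: KE₁/KE₂ = 2.4612/1.4706 = 1.6736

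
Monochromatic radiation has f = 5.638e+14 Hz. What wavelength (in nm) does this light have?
531.74 nm

Using the wave equation: c = fλ

Solving for wavelength:
λ = c/f = (3×10⁸ m/s) / (5.638e+14 Hz)
λ = 531.74 nm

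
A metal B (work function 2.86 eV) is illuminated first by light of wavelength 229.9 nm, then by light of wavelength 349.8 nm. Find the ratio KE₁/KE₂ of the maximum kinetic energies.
3.7008

Using Einstein's equation: KE_max = hc/λ - φ

For λ₁ = 229.9 nm:
E₁ = hc/λ₁ = 5.3930 eV
KE₁ = E₁ - φ = 5.3930 - 2.86 = 2.5330 eV

For λ₂ = 349.8 nm:
E₂ = hc/λ₂ = 3.5444 eV
KE₂ = E₂ - φ = 3.5444 - 2.86 = 0.6844 eV

Ratio: KE₁/KE₂ = 2.5330/0.6844 = 3.7008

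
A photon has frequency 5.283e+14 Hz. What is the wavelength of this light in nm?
567.47 nm

Using the wave equation: c = fλ

Solving for wavelength:
λ = c/f = (3×10⁸ m/s) / (5.283e+14 Hz)
λ = 567.47 nm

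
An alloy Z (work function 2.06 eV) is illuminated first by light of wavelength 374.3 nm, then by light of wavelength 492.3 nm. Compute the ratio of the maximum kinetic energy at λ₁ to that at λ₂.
2.7318

Using Einstein's equation: KE_max = hc/λ - φ

For λ₁ = 374.3 nm:
E₁ = hc/λ₁ = 3.3124 eV
KE₁ = E₁ - φ = 3.3124 - 2.06 = 1.2524 eV

For λ₂ = 492.3 nm:
E₂ = hc/λ₂ = 2.5185 eV
KE₂ = E₂ - φ = 2.5185 - 2.06 = 0.4585 eV

Ratio: KE₁/KE₂ = 1.2524/0.4585 = 2.7318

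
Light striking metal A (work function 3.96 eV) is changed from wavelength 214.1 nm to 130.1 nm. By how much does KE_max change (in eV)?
3.7390 eV

Using Einstein's equation: KE_max = hc/λ - φ

For λ₁ = 214.1 nm:
KE₁ = hc/λ₁ - φ = 5.7909 - 3.96 = 1.8309 eV

For λ₂ = 130.1 nm:
KE₂ = hc/λ₂ - φ = 9.5299 - 3.96 = 5.5699 eV

Change in KE:
ΔKE = KE₂ - KE₁ = 5.5699 - 1.8309 = 3.7390 eV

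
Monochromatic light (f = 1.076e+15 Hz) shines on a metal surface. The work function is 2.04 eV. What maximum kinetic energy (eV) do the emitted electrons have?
2.4100 eV

Using Einstein's photoelectric equation: KE_max = hf - φ

First, calculate the photon energy:
E_photon = hf = (6.626×10⁻³⁴ J·s)(1.076e+15 Hz)
E_photon = 4.4500 eV

Then, the maximum kinetic energy:
KE_max = E_photon - φ = 4.4500 eV - 2.04 eV = 2.4100 eV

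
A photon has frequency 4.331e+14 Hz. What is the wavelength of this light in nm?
692.20 nm

Using the wave equation: c = fλ

Solving for wavelength:
λ = c/f = (3×10⁸ m/s) / (4.331e+14 Hz)
λ = 692.20 nm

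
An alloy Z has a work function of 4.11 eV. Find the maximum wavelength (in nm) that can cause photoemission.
301.66 nm

The threshold wavelength is when the photon energy equals the work function:
hc/λ₀ = φ

Solving for λ₀:
λ₀ = hc/φ = (6.626×10⁻³⁴ J·s)(3×10⁸ m/s) / (4.11 eV × 1.602×10⁻¹⁹ J/eV)
λ₀ = 301.66 nm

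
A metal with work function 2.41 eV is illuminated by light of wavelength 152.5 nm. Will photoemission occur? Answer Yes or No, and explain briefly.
Yes

For photoemission, the photon energy must exceed the work function.

Photon energy: E = hc/λ = 8.1301 eV
Work function: φ = 2.41 eV

Since E_photon (8.1301 eV) > φ (2.41 eV), photoemission WILL occur.
The threshold wavelength is λ₀ = hc/φ = 514.5 nm.
Since 152.5 nm < 514.5 nm, the light has sufficient energy.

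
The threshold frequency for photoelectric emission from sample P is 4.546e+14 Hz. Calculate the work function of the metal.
1.88 eV

At the threshold frequency, photon energy equals work function:
φ = hf₀

Calculating:
φ = (6.626×10⁻³⁴ J·s)(4.546e+14 Hz)
φ = 1.88 eV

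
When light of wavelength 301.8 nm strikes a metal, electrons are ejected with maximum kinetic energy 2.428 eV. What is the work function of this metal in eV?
1.68 eV

From Einstein's photoelectric equation: KE_max = hf - φ = hc/λ - φ

Rearranging for φ:
φ = hc/λ - KE_max

Calculate photon energy:
E_photon = hc/λ = 4.1082 eV

Therefore:
φ = 4.1082 - 2.428 = 1.68 eV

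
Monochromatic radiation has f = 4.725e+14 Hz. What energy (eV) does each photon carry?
1.9541 eV

Using E = hf:

E = hf = (6.626×10⁻³⁴ J·s)(4.725e+14 Hz)
E = 1.9541 eV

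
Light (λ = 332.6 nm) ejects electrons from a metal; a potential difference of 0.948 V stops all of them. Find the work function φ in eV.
2.78 eV

The stopping potential gives the maximum kinetic energy: KE_max = eV_s = 0.948 eV

From Einstein's photoelectric equation: KE_max = hc/λ - φ
Rearranging: φ = hc/λ - KE_max

Calculate photon energy:
E_photon = hc/λ = (6.626×10⁻³⁴ J·s)(3×10⁸ m/s) / (332.6×10⁻⁹ m) = 3.7277 eV

Therefore:
φ = 3.7277 - 0.948 = 2.78 eV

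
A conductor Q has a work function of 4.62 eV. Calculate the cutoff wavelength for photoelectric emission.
268.36 nm

The threshold wavelength is when the photon energy equals the work function:
hc/λ₀ = φ

Solving for λ₀:
λ₀ = hc/φ = (6.626×10⁻³⁴ J·s)(3×10⁸ m/s) / (4.62 eV × 1.602×10⁻¹⁹ J/eV)
λ₀ = 268.36 nm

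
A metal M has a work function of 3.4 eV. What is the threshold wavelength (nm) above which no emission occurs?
364.66 nm

The threshold wavelength is when the photon energy equals the work function:
hc/λ₀ = φ

Solving for λ₀:
λ₀ = hc/φ = (6.626×10⁻³⁴ J·s)(3×10⁸ m/s) / (3.4 eV × 1.602×10⁻¹⁹ J/eV)
λ₀ = 364.66 nm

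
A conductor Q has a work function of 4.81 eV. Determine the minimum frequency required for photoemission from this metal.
1.1631e+15 Hz

The threshold frequency is when the photon energy equals the work function:
hf₀ = φ

Solving for f₀:
f₀ = φ/h = (4.81 eV × 1.602×10⁻¹⁹ J/eV) / (6.626×10⁻³⁴ J·s)
f₀ = 1.1631e+15 Hz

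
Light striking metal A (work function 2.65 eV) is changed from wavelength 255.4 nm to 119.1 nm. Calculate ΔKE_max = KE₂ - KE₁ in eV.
5.5556 eV

Using Einstein's equation: KE_max = hc/λ - φ

For λ₁ = 255.4 nm:
KE₁ = hc/λ₁ - φ = 4.8545 - 2.65 = 2.2045 eV

For λ₂ = 119.1 nm:
KE₂ = hc/λ₂ - φ = 10.4101 - 2.65 = 7.7601 eV

Change in KE:
ΔKE = KE₂ - KE₁ = 7.7601 - 2.2045 = 5.5556 eV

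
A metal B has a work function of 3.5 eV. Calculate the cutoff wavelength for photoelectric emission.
354.24 nm

The threshold wavelength is when the photon energy equals the work function:
hc/λ₀ = φ

Solving for λ₀:
λ₀ = hc/φ = (6.626×10⁻³⁴ J·s)(3×10⁸ m/s) / (3.5 eV × 1.602×10⁻¹⁹ J/eV)
λ₀ = 354.24 nm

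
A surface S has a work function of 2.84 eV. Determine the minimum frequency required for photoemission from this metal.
6.8671e+14 Hz

The threshold frequency is when the photon energy equals the work function:
hf₀ = φ

Solving for f₀:
f₀ = φ/h = (2.84 eV × 1.602×10⁻¹⁹ J/eV) / (6.626×10⁻³⁴ J·s)
f₀ = 6.8671e+14 Hz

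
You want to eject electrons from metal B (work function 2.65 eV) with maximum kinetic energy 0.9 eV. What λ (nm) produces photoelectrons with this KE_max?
349.25 nm

From Einstein's equation: KE_max = hc/λ - φ

Rearranging for λ:
hc/λ = KE_max + φ
λ = hc/(KE_max + φ)

Required photon energy:
E_photon = KE_max + φ = 0.9 + 2.65 = 3.55 eV

Required wavelength:
λ = hc/E_photon = (6.626×10⁻³⁴)(3×10⁸) / (3.55 × 1.602×10⁻¹⁹)
λ = 349.25 nm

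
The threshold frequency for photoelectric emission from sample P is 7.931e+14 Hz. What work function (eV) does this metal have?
3.28 eV

At the threshold frequency, photon energy equals work function:
φ = hf₀

Calculating:
φ = (6.626×10⁻³⁴ J·s)(7.931e+14 Hz)
φ = 3.28 eV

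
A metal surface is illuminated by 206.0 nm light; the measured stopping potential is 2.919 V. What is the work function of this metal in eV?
3.10 eV

The stopping potential gives the maximum kinetic energy: KE_max = eV_s = 2.919 eV

From Einstein's photoelectric equation: KE_max = hc/λ - φ
Rearranging: φ = hc/λ - KE_max

Calculate photon energy:
E_photon = hc/λ = (6.626×10⁻³⁴ J·s)(3×10⁸ m/s) / (206.0×10⁻⁹ m) = 6.0187 eV

Therefore:
φ = 6.0187 - 2.919 = 3.10 eV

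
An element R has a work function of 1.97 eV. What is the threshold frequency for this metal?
4.7634e+14 Hz

The threshold frequency is when the photon energy equals the work function:
hf₀ = φ

Solving for f₀:
f₀ = φ/h = (1.97 eV × 1.602×10⁻¹⁹ J/eV) / (6.626×10⁻³⁴ J·s)
f₀ = 4.7634e+14 Hz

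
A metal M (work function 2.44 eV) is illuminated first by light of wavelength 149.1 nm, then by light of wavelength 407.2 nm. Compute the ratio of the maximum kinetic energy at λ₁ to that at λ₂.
9.7148

Using Einstein's equation: KE_max = hc/λ - φ

For λ₁ = 149.1 nm:
E₁ = hc/λ₁ = 8.3155 eV
KE₁ = E₁ - φ = 8.3155 - 2.44 = 5.8755 eV

For λ₂ = 407.2 nm:
E₂ = hc/λ₂ = 3.0448 eV
KE₂ = E₂ - φ = 3.0448 - 2.44 = 0.6048 eV

Ratio: KE₁/KE₂ = 5.8755/0.6048 = 9.7148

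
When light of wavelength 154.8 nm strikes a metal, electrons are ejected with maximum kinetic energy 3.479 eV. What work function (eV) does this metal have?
4.53 eV

From Einstein's photoelectric equation: KE_max = hf - φ = hc/λ - φ

Rearranging for φ:
φ = hc/λ - KE_max

Calculate photon energy:
E_photon = hc/λ = 8.0093 eV

Therefore:
φ = 8.0093 - 3.479 = 4.53 eV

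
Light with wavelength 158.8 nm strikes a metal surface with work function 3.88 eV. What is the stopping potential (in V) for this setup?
3.9276 V

The stopping potential V_s satisfies: eV_s = KE_max

First, find KE_max using Einstein's equation:
E_photon = hc/λ = 7.8076 eV
KE_max = E_photon - φ = 7.8076 - 3.88 = 3.9276 eV

Since eV_s = KE_max:
V_s = KE_max/e = 3.9276 V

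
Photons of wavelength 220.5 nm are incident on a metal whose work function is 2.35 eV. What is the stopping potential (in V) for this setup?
3.2729 V

The stopping potential V_s satisfies: eV_s = KE_max

First, find KE_max using Einstein's equation:
E_photon = hc/λ = 5.6229 eV
KE_max = E_photon - φ = 5.6229 - 2.35 = 3.2729 eV

Since eV_s = KE_max:
V_s = KE_max/e = 3.2729 V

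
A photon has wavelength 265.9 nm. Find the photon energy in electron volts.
4.6628 eV

Using E = hf = hc/λ:

E = hc/λ = (6.626×10⁻³⁴ J·s)(3×10⁸ m/s) / (265.9×10⁻⁹ m)
E = 4.6628 eV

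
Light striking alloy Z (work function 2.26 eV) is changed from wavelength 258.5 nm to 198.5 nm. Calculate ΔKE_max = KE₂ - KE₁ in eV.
1.4498 eV

Using Einstein's equation: KE_max = hc/λ - φ

For λ₁ = 258.5 nm:
KE₁ = hc/λ₁ - φ = 4.7963 - 2.26 = 2.5363 eV

For λ₂ = 198.5 nm:
KE₂ = hc/λ₂ - φ = 6.2461 - 2.26 = 3.9861 eV

Change in KE:
ΔKE = KE₂ - KE₁ = 3.9861 - 2.5363 = 1.4498 eV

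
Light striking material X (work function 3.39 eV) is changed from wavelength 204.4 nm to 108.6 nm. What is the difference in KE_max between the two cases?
5.3508 eV

Using Einstein's equation: KE_max = hc/λ - φ

For λ₁ = 204.4 nm:
KE₁ = hc/λ₁ - φ = 6.0658 - 3.39 = 2.6758 eV

For λ₂ = 108.6 nm:
KE₂ = hc/λ₂ - φ = 11.4166 - 3.39 = 8.0266 eV

Change in KE:
ΔKE = KE₂ - KE₁ = 8.0266 - 2.6758 = 5.3508 eV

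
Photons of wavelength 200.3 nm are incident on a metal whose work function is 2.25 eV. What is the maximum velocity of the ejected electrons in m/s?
1.1773e+06 m/s

First, find the maximum kinetic energy:
E_photon = hc/λ = 6.1899 eV
KE_max = E_photon - φ = 6.1899 - 2.25 = 3.9399 eV

Convert to Joules: KE_max = 3.9399 × 1.602×10⁻¹⁹ J = 6.3125e-19 J

Then use KE = ½mv² to find velocity:
v = √(2·KE/m) = √(2 × 6.3125e-19 J / 9.109e-31 kg)
v = 1.1773e+06 m/s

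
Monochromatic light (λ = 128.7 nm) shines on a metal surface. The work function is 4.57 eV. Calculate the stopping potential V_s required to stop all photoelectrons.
5.0636 V

The stopping potential V_s satisfies: eV_s = KE_max

First, find KE_max using Einstein's equation:
E_photon = hc/λ = 9.6336 eV
KE_max = E_photon - φ = 9.6336 - 4.57 = 5.0636 eV

Since eV_s = KE_max:
V_s = KE_max/e = 5.0636 V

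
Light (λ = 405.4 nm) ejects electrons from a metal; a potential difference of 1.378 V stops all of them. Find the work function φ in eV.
1.68 eV

The stopping potential gives the maximum kinetic energy: KE_max = eV_s = 1.378 eV

From Einstein's photoelectric equation: KE_max = hc/λ - φ
Rearranging: φ = hc/λ - KE_max

Calculate photon energy:
E_photon = hc/λ = (6.626×10⁻³⁴ J·s)(3×10⁸ m/s) / (405.4×10⁻⁹ m) = 3.0583 eV

Therefore:
φ = 3.0583 - 1.378 = 1.68 eV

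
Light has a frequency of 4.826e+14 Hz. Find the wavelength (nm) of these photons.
621.20 nm

Using the wave equation: c = fλ

Solving for wavelength:
λ = c/f = (3×10⁸ m/s) / (4.826e+14 Hz)
λ = 621.20 nm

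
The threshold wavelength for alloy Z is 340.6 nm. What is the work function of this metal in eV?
3.64 eV

At the threshold wavelength, photon energy equals work function:
φ = hc/λ₀

Calculating:
φ = (6.626×10⁻³⁴ J·s)(3×10⁸ m/s) / (340.6×10⁻⁹ m)
φ = 3.64 eV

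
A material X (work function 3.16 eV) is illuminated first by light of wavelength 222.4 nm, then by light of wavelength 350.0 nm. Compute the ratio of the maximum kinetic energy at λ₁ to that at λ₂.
6.3148

Using Einstein's equation: KE_max = hc/λ - φ

For λ₁ = 222.4 nm:
E₁ = hc/λ₁ = 5.5748 eV
KE₁ = E₁ - φ = 5.5748 - 3.16 = 2.4148 eV

For λ₂ = 350.0 nm:
E₂ = hc/λ₂ = 3.5424 eV
KE₂ = E₂ - φ = 3.5424 - 3.16 = 0.3824 eV

Ratio: KE₁/KE₂ = 2.4148/0.3824 = 6.3148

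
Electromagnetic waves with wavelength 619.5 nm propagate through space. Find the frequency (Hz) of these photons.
4.8393e+14 Hz

Using the wave equation: c = fλ

Solving for frequency:
f = c/λ = (3×10⁸ m/s) / (619.5×10⁻⁹ m)
f = 4.8393e+14 Hz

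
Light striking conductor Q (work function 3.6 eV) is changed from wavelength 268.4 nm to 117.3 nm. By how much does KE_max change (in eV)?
5.9505 eV

Using Einstein's equation: KE_max = hc/λ - φ

For λ₁ = 268.4 nm:
KE₁ = hc/λ₁ - φ = 4.6194 - 3.6 = 1.0194 eV

For λ₂ = 117.3 nm:
KE₂ = hc/λ₂ - φ = 10.5698 - 3.6 = 6.9698 eV

Change in KE:
ΔKE = KE₂ - KE₁ = 6.9698 - 1.0194 = 5.9505 eV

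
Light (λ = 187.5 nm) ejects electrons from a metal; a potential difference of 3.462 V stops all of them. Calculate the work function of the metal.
3.15 eV

The stopping potential gives the maximum kinetic energy: KE_max = eV_s = 3.462 eV

From Einstein's photoelectric equation: KE_max = hc/λ - φ
Rearranging: φ = hc/λ - KE_max

Calculate photon energy:
E_photon = hc/λ = (6.626×10⁻³⁴ J·s)(3×10⁸ m/s) / (187.5×10⁻⁹ m) = 6.6125 eV

Therefore:
φ = 6.6125 - 3.462 = 3.15 eV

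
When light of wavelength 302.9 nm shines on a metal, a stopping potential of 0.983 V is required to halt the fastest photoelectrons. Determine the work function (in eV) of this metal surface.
3.11 eV

The stopping potential gives the maximum kinetic energy: KE_max = eV_s = 0.983 eV

From Einstein's photoelectric equation: KE_max = hc/λ - φ
Rearranging: φ = hc/λ - KE_max

Calculate photon energy:
E_photon = hc/λ = (6.626×10⁻³⁴ J·s)(3×10⁸ m/s) / (302.9×10⁻⁹ m) = 4.0932 eV

Therefore:
φ = 4.0932 - 0.983 = 3.11 eV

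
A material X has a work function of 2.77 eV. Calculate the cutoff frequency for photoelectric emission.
6.6978e+14 Hz

The threshold frequency is when the photon energy equals the work function:
hf₀ = φ

Solving for f₀:
f₀ = φ/h = (2.77 eV × 1.602×10⁻¹⁹ J/eV) / (6.626×10⁻³⁴ J·s)
f₀ = 6.6978e+14 Hz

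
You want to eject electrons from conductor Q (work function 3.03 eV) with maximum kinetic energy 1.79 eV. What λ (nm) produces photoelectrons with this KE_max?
257.23 nm

From Einstein's equation: KE_max = hc/λ - φ

Rearranging for λ:
hc/λ = KE_max + φ
λ = hc/(KE_max + φ)

Required photon energy:
E_photon = KE_max + φ = 1.79 + 3.03 = 4.82 eV

Required wavelength:
λ = hc/E_photon = (6.626×10⁻³⁴)(3×10⁸) / (4.82 × 1.602×10⁻¹⁹)
λ = 257.23 nm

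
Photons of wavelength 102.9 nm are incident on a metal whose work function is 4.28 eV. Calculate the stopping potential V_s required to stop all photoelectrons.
7.7690 V

The stopping potential V_s satisfies: eV_s = KE_max

First, find KE_max using Einstein's equation:
E_photon = hc/λ = 12.0490 eV
KE_max = E_photon - φ = 12.0490 - 4.28 = 7.7690 eV

Since eV_s = KE_max:
V_s = KE_max/e = 7.7690 V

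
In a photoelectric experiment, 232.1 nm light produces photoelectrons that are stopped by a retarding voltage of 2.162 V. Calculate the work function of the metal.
3.18 eV

The stopping potential gives the maximum kinetic energy: KE_max = eV_s = 2.162 eV

From Einstein's photoelectric equation: KE_max = hc/λ - φ
Rearranging: φ = hc/λ - KE_max

Calculate photon energy:
E_photon = hc/λ = (6.626×10⁻³⁴ J·s)(3×10⁸ m/s) / (232.1×10⁻⁹ m) = 5.3418 eV

Therefore:
φ = 5.3418 - 2.162 = 3.18 eV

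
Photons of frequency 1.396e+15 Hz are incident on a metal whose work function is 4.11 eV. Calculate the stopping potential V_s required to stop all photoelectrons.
1.6634 V

The stopping potential V_s satisfies: eV_s = KE_max

First, find KE_max using Einstein's equation:
E_photon = hf = (6.626×10⁻³⁴ J·s)(1.396e+15 Hz) = 5.7734 eV
KE_max = E_photon - φ = 5.7734 - 4.11 = 1.6634 eV

Since eV_s = KE_max:
V_s = KE_max/e = 1.6634 V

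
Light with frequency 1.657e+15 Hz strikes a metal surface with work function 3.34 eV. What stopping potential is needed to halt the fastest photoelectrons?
3.5128 V

The stopping potential V_s satisfies: eV_s = KE_max

First, find KE_max using Einstein's equation:
E_photon = hf = (6.626×10⁻³⁴ J·s)(1.657e+15 Hz) = 6.8528 eV
KE_max = E_photon - φ = 6.8528 - 3.34 = 3.5128 eV

Since eV_s = KE_max:
V_s = KE_max/e = 3.5128 V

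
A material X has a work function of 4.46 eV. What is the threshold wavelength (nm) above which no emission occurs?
277.99 nm

The threshold wavelength is when the photon energy equals the work function:
hc/λ₀ = φ

Solving for λ₀:
λ₀ = hc/φ = (6.626×10⁻³⁴ J·s)(3×10⁸ m/s) / (4.46 eV × 1.602×10⁻¹⁹ J/eV)
λ₀ = 277.99 nm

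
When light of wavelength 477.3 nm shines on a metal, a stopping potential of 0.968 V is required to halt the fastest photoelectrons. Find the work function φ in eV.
1.63 eV

The stopping potential gives the maximum kinetic energy: KE_max = eV_s = 0.968 eV

From Einstein's photoelectric equation: KE_max = hc/λ - φ
Rearranging: φ = hc/λ - KE_max

Calculate photon energy:
E_photon = hc/λ = (6.626×10⁻³⁴ J·s)(3×10⁸ m/s) / (477.3×10⁻⁹ m) = 2.5976 eV

Therefore:
φ = 2.5976 - 0.968 = 1.63 eV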